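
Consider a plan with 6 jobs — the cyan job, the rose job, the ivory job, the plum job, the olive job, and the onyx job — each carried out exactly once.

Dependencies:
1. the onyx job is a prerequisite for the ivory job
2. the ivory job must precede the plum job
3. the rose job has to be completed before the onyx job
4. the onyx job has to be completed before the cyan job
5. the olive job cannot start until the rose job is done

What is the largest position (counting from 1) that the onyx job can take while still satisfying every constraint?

3

Following every chain forward from the onyx job, the jobs that must come later are the cyan job, the ivory job, the plum job — 3 of them.
With 3 mandatory successors out of 6 jobs total, the latest slot for the onyx job is 6−3 = 3, and it's reachable by doing all non-successors before the onyx job.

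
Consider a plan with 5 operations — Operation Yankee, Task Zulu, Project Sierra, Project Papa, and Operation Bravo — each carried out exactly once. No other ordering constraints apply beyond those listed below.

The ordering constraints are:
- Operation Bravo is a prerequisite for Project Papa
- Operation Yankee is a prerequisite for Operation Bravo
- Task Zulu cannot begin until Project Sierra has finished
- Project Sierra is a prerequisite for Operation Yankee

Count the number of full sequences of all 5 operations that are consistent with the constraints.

4

Only Project Sierra has no prerequisites, so it must go first.
Counting all ways to extend the partial order to a total order gives 4.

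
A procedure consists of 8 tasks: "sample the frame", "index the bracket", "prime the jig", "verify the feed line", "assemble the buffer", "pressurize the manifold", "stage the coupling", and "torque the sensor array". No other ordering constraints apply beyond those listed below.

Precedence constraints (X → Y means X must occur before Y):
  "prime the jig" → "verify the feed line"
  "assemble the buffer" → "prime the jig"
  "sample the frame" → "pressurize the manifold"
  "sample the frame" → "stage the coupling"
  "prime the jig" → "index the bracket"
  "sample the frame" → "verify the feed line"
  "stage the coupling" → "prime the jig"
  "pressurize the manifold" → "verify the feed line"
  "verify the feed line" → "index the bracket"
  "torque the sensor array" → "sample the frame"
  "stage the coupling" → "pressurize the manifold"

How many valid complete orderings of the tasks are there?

2 tasks have no prerequisites ("assemble the buffer", "torque the sensor array"), so any of them could come first.
Systematically extending each partial ordering one task at a time and counting, there are 9 complete orderings.

9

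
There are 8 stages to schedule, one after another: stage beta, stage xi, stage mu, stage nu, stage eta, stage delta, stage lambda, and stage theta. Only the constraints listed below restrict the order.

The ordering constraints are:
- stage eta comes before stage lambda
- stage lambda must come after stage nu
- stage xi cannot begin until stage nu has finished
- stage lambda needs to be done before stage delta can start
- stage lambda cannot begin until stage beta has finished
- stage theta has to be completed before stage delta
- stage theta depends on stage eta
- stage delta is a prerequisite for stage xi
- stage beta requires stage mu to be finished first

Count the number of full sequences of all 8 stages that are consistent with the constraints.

42

3 stages have no prerequisites (stage mu, stage nu, stage eta), so any of them could come first.
Counting all ways to extend the partial order to a total order gives 42.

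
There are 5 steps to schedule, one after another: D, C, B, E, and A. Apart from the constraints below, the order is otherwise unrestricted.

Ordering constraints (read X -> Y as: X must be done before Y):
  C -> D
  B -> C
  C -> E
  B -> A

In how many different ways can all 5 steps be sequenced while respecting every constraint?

Only B has no prerequisites, so it must go first.
Counting all ways to extend the partial order to a total order gives 8.

8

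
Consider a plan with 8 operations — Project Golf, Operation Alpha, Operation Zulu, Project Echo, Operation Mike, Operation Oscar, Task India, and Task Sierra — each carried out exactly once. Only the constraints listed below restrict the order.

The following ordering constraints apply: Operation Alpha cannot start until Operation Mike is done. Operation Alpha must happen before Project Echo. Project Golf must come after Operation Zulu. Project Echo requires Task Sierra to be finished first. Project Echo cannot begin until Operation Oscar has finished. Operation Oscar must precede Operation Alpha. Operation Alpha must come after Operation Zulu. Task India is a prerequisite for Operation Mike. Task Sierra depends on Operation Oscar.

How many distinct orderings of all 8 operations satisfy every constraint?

216

3 operations have no prerequisites (Operation Zulu, Operation Oscar, Task India), so any of them could come first.
Enumerating by repeatedly choosing an available operation (one whose prerequisites are all placed) gives 216 distinct complete orderings.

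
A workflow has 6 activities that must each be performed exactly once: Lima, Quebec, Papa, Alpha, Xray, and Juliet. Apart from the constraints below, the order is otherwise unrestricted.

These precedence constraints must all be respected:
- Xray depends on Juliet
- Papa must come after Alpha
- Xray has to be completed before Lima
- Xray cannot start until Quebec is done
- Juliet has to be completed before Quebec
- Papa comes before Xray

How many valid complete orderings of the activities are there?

2 activities have no prerequisites (Alpha, Juliet), so any of them could come first.
Systematically extending each partial ordering one activity at a time and counting, there are 6 complete orderings.

6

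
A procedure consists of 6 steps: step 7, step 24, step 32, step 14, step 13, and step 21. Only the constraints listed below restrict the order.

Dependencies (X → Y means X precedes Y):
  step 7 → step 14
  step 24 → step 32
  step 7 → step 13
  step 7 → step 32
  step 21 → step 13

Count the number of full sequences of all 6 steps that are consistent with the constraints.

The steps with no prerequisites are step 7, step 24, step 21; any of them can be placed first.
Enumerating by repeatedly choosing an available step (one whose prerequisites are all placed) gives 66 distinct complete orderings.

66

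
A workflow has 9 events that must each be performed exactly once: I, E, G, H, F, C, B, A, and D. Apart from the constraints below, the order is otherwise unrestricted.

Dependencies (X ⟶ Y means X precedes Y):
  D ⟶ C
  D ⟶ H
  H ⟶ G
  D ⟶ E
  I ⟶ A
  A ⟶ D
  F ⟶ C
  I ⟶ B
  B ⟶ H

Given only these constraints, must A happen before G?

Yes

Chaining the stated constraints: A → D → H → G.
So A must precede G in any valid ordering.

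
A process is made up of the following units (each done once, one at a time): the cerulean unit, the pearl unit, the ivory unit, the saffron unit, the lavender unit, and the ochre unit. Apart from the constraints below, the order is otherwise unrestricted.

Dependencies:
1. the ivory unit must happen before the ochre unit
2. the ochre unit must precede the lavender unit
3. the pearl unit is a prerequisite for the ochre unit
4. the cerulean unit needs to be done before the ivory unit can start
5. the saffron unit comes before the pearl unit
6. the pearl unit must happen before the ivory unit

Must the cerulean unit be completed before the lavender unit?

Yes

Following the dependencies: the cerulean unit → the ivory unit → the ochre unit → the lavender unit.
So the cerulean unit must precede the lavender unit in any valid ordering.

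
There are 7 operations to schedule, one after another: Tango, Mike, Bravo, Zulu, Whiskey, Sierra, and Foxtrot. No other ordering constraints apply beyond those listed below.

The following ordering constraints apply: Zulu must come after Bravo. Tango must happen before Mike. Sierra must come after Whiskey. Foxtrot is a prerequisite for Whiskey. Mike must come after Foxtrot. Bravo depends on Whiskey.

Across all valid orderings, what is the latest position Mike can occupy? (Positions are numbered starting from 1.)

No constraint forces any operation after Mike, so it can be placed last, in position 7.

7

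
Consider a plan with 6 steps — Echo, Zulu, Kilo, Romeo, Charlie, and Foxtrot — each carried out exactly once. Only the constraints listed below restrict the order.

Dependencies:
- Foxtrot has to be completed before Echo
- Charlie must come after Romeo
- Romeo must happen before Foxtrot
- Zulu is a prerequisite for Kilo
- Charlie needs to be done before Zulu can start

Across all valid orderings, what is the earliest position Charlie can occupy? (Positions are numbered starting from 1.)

Working backwards through the constraints from Charlie, its only required predecessor is Romeo.
So at minimum 1 step comes before Charlie, putting Charlie no earlier than position 2. That position is achievable by scheduling exactly that predecessor first.

2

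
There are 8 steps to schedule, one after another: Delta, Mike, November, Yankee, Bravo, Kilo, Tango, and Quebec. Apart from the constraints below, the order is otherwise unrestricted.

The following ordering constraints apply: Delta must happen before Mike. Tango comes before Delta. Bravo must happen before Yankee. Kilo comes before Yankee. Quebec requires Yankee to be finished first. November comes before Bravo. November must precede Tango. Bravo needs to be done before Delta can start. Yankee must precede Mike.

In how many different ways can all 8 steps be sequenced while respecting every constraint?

56

The steps with no prerequisites are November, Kilo; any of them can be placed first.
Systematically extending each partial ordering one step at a time and counting, there are 56 complete orderings.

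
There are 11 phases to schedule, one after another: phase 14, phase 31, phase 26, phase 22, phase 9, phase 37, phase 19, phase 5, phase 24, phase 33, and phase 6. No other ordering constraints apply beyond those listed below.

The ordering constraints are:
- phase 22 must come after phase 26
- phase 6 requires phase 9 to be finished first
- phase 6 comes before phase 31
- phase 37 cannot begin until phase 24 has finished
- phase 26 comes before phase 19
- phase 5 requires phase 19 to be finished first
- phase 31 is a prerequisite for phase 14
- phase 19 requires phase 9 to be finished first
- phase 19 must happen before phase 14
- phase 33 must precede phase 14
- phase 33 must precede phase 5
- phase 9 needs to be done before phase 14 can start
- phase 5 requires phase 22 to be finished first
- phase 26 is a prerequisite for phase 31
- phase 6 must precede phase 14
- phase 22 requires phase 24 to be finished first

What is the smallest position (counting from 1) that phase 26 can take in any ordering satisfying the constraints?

No constraint forces any other phase before phase 26, so it can be placed first.

1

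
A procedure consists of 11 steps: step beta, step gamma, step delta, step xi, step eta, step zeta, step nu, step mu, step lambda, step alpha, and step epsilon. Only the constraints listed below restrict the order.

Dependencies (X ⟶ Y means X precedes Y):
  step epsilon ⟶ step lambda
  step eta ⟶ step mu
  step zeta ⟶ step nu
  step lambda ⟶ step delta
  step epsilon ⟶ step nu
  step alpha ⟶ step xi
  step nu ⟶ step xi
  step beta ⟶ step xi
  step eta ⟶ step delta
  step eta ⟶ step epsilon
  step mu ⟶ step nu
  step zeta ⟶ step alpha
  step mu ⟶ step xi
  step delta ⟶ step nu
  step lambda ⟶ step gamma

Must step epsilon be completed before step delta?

Yes

There is a constraint chain step epsilon → step lambda → step delta.
Hence step epsilon necessarily comes before step delta.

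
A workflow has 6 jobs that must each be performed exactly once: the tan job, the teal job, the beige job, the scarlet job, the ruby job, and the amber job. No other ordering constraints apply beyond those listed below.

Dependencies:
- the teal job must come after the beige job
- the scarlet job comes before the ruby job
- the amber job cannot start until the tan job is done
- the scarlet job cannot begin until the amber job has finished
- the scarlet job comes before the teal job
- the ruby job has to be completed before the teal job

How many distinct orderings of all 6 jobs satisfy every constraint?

5

2 jobs have no prerequisites (the tan job, the beige job), so any of them could come first.
Systematically extending each partial ordering one job at a time and counting, there are 5 complete orderings.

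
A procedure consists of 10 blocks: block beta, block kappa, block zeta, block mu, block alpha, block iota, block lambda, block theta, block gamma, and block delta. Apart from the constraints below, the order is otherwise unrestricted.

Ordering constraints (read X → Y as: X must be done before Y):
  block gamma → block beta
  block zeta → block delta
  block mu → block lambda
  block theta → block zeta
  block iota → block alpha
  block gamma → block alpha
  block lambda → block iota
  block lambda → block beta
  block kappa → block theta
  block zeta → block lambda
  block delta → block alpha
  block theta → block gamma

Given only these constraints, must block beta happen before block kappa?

No

The constraints actually force block kappa before block beta (via block kappa → block theta → block gamma → block beta), not the other way around.
So block beta does not have to come before block kappa — it cannot.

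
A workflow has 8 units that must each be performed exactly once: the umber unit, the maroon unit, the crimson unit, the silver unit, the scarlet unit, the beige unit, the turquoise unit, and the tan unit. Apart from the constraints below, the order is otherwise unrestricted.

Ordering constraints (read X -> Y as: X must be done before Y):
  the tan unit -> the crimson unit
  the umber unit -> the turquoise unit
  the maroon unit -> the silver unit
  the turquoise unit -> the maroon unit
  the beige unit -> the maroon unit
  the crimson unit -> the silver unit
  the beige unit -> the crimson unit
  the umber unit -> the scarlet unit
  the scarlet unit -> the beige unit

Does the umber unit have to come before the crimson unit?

Yes

Tracing the constraints gives a chain: the umber unit → the scarlet unit → the beige unit → the crimson unit.
So the umber unit must precede the crimson unit in any valid ordering.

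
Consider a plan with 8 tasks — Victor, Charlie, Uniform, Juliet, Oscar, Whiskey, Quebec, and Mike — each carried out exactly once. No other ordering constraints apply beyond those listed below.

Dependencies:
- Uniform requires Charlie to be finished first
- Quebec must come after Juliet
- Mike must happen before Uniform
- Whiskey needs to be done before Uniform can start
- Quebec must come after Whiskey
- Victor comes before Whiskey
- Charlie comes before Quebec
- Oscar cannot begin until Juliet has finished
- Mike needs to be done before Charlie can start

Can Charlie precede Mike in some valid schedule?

There is a dependency chain Mike → Charlie, so Charlie always comes after Mike.
Hence Charlie can never be scheduled before Mike.

No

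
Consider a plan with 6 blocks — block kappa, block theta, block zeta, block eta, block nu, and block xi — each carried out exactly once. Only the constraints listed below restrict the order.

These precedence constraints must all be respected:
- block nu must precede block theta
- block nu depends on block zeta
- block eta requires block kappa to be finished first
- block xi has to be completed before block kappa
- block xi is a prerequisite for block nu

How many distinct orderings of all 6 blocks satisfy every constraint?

The blocks with no prerequisites are block zeta, block xi; any of them can be placed first.
Counting all ways to extend the partial order to a total order gives 16.

16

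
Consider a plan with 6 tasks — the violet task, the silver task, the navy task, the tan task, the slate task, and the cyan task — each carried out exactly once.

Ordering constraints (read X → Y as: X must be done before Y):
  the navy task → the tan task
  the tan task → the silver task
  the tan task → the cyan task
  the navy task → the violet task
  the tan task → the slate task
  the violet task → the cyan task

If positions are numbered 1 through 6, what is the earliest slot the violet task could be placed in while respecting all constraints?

2

Working backwards through the constraints from the violet task, its only required predecessor is the navy task.
With 1 mandatory predecessor, the earliest the violet task can sit is position 1+1 = 2, and placing just that one first achieves it.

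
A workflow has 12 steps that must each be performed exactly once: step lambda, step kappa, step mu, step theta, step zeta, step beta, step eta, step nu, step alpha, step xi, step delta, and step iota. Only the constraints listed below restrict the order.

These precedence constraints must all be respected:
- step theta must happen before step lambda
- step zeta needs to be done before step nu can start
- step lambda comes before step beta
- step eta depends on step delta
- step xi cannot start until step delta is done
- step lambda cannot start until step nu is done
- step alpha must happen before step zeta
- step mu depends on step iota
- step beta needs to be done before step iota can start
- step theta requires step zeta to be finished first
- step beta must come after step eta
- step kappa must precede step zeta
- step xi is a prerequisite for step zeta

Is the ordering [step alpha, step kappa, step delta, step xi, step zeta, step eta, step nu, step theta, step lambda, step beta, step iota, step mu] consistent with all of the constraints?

Every stated constraint is respected: step alpha sits at position 1, ahead of step zeta at position 5, and each of the other listed pairs likewise has the predecessor earlier in the sequence.

Yes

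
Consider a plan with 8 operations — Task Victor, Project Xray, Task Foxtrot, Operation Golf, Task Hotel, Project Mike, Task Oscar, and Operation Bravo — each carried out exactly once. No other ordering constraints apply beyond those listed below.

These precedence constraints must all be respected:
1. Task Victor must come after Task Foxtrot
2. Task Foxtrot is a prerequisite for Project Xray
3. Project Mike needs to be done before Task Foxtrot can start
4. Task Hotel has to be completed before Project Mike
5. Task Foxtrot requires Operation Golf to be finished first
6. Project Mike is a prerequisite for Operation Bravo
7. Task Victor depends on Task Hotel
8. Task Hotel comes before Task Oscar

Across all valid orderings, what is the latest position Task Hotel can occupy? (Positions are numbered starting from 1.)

2

The operations that are forced after Task Hotel, directly or by a chain of constraints, are Task Victor, Project Xray, Task Foxtrot, Project Mike, Task Oscar, Operation Bravo. That's 6 operations.
So at least 6 operations follow Task Hotel, putting Task Hotel no later than position 2. That position is achievable by scheduling everything else first.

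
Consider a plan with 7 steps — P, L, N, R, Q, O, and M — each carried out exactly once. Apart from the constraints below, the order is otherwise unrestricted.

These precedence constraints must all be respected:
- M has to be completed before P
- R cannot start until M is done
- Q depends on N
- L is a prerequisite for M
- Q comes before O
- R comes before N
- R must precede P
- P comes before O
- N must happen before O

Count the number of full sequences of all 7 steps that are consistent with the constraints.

L is the only step with nothing required before it, so every ordering starts there.
Counting all ways to extend the partial order to a total order gives 3.

3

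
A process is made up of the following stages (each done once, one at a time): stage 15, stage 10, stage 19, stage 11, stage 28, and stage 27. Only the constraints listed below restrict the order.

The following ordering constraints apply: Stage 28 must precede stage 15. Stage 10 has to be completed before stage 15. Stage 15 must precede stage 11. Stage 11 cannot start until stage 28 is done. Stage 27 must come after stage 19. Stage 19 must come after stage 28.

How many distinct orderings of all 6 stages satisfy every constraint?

16

2 stages have no prerequisites (stage 10, stage 28), so any of them could come first.
Systematically extending each partial ordering one stage at a time and counting, there are 16 complete orderings.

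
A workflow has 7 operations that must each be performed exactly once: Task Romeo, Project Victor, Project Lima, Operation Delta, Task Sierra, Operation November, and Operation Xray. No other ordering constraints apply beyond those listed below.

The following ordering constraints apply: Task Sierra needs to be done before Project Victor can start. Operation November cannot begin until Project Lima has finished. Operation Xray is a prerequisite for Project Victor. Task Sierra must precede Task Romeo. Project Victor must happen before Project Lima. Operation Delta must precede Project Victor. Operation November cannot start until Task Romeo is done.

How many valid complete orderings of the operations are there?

24

The operations with no prerequisites are Operation Delta, Task Sierra, Operation Xray; any of them can be placed first.
Enumerating by repeatedly choosing an available operation (one whose prerequisites are all placed) gives 24 distinct complete orderings.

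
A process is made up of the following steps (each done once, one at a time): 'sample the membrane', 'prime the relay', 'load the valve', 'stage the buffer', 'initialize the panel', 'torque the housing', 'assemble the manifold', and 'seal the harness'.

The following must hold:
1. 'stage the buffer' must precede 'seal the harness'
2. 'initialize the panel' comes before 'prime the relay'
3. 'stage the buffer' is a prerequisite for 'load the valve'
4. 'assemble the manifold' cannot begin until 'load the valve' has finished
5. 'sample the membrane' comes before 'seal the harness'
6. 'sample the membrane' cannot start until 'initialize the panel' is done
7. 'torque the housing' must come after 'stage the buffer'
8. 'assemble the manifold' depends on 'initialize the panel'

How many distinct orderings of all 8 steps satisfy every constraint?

2 steps have no prerequisites ('stage the buffer', 'initialize the panel'), so any of them could come first.
Enumerating by repeatedly choosing an available step (one whose prerequisites are all placed) gives 588 distinct complete orderings.

588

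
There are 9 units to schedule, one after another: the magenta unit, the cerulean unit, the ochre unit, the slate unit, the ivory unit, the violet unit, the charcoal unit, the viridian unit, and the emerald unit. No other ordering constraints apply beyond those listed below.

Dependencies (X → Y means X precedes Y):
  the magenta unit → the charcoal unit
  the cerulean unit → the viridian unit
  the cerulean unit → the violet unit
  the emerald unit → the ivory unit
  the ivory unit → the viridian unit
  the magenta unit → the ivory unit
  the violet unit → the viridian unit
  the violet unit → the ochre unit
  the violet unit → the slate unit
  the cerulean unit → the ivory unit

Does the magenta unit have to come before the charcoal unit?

Yes

There is a constraint chain the magenta unit → the charcoal unit.
That forces the magenta unit before the charcoal unit in every valid schedule.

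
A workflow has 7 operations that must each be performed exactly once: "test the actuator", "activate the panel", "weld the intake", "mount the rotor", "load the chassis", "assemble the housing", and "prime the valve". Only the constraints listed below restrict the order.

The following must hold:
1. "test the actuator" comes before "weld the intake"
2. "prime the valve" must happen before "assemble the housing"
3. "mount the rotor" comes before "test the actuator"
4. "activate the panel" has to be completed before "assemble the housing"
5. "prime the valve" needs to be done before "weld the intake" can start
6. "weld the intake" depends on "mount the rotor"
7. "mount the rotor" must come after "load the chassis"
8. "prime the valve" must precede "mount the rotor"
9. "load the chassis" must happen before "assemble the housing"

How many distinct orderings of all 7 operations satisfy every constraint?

36

The operations with no prerequisites are "activate the panel", "load the chassis", "prime the valve"; any of them can be placed first.
Enumerating by repeatedly choosing an available operation (one whose prerequisites are all placed) gives 36 distinct complete orderings.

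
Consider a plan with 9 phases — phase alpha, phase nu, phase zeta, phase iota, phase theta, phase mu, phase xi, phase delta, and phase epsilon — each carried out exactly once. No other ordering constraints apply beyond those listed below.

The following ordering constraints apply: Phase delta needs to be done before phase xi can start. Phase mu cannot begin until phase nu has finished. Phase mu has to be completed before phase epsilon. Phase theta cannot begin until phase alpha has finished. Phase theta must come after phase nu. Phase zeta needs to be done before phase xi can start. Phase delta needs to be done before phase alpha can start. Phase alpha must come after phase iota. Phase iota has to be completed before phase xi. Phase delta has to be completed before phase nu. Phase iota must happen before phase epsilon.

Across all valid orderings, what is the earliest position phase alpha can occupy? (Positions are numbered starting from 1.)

3

Working backwards through the constraints from phase alpha, its full set of required predecessors is phase iota, phase delta — 2 of them.
With 2 mandatory predecessors, the earliest phase alpha can sit is position 2+1 = 3, and placing just those 2 first achieves it.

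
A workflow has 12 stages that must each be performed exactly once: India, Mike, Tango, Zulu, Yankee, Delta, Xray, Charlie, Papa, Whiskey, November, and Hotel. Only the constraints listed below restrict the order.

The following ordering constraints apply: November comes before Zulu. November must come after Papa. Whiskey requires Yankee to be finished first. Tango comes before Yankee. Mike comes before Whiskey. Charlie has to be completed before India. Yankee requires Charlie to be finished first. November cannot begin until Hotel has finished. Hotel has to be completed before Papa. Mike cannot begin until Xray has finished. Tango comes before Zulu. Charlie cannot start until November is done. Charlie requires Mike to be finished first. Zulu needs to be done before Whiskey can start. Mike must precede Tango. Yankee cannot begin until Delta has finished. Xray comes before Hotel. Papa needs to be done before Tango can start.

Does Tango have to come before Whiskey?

Tracing the constraints gives a chain: Tango → Zulu → Whiskey.
That forces Tango before Whiskey in every valid schedule.

Yes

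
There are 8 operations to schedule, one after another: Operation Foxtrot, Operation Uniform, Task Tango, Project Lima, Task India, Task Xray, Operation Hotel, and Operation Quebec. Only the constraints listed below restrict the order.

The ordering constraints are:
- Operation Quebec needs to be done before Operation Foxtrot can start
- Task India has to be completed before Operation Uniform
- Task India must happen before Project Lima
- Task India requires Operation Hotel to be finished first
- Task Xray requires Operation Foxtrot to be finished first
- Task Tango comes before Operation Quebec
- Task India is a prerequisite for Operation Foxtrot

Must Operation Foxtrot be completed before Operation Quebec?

No

The constraints actually force Operation Quebec before Operation Foxtrot (via Operation Quebec → Operation Foxtrot), not the other way around.
So Operation Foxtrot does not have to come before Operation Quebec — it cannot.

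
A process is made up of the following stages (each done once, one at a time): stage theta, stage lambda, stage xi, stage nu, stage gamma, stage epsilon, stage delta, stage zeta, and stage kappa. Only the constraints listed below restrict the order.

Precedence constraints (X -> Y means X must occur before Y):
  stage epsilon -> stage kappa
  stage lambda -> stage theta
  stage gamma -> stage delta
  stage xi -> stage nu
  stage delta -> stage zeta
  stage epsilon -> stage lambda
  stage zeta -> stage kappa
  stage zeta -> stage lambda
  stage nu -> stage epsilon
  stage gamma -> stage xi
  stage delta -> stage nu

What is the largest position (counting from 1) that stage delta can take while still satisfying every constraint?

3

Following every chain forward from stage delta, the stages that must come later are stage theta, stage lambda, stage nu, stage epsilon, stage zeta, stage kappa — 6 of them.
So at least 6 stages follow stage delta, putting stage delta no later than position 3. That position is achievable by scheduling everything else first.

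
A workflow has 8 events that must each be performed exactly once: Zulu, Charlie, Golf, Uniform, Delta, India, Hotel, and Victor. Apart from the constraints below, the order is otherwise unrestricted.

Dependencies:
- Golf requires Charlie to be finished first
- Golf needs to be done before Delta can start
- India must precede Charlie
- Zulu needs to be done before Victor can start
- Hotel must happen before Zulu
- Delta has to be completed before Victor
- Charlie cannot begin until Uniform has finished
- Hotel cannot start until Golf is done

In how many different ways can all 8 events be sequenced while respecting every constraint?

2 events have no prerequisites (Uniform, India), so any of them could come first.
Systematically extending each partial ordering one event at a time and counting, there are 6 complete orderings.

6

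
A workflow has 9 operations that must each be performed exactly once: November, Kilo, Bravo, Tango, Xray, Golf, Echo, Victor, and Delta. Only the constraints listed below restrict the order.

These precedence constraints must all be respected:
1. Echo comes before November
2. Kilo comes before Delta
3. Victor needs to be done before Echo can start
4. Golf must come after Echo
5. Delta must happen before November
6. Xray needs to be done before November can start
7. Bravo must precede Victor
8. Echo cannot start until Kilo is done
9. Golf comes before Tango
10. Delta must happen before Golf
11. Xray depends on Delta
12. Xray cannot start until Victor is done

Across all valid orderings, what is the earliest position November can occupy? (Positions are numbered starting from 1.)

The operations that are forced before November, directly or transitively, are Kilo, Bravo, Xray, Echo, Victor, Delta. That's 6 operations.
With 6 mandatory predecessors, the earliest November can sit is position 6+1 = 7, and placing just those 6 first achieves it.

7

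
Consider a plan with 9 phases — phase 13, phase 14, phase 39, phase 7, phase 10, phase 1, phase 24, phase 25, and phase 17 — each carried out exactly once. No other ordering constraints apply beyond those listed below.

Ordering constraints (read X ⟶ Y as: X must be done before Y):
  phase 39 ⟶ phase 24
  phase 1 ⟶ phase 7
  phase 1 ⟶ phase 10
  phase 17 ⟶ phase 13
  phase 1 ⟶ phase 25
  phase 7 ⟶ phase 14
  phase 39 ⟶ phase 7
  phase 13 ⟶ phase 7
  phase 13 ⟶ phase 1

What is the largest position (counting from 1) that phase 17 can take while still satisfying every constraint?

Every phase that must follow phase 17 has to come after it. Tracing all chains starting from phase 17, those phases are: phase 13, phase 14, phase 7, phase 10, phase 1, phase 25 — 6 in total.
With 6 mandatory successors out of 9 phases total, the latest slot for phase 17 is 9−6 = 3, and it's reachable by doing all non-successors before phase 17.

3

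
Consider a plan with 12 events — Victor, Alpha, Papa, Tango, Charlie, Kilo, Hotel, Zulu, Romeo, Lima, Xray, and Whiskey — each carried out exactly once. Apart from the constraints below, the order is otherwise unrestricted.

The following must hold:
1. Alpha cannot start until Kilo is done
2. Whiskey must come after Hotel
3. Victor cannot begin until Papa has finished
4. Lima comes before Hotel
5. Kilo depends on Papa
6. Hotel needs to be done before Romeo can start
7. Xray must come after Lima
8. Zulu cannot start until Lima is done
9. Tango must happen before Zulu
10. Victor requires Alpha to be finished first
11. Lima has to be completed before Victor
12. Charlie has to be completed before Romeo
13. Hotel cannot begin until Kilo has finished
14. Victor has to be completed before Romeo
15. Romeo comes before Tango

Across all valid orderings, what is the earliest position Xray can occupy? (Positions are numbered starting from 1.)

2

The only event forced before Xray (directly or transitively) is Lima.
So at minimum 1 event comes before Xray, putting Xray no earlier than position 2. That position is achievable by scheduling exactly that predecessor first.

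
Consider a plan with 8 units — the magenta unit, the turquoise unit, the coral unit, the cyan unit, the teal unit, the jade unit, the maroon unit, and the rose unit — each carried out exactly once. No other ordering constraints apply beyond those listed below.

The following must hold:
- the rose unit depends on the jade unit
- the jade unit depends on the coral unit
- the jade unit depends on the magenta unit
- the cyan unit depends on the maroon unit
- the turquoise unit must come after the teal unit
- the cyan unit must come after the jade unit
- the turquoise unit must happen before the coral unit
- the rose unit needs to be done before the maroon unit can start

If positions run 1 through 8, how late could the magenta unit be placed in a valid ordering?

The units that are forced after the magenta unit, directly or by a chain of constraints, are the cyan unit, the jade unit, the maroon unit, the rose unit. That's 4 units.
So at least 4 units follow the magenta unit, putting the magenta unit no later than position 4. That position is achievable by scheduling everything else first.

4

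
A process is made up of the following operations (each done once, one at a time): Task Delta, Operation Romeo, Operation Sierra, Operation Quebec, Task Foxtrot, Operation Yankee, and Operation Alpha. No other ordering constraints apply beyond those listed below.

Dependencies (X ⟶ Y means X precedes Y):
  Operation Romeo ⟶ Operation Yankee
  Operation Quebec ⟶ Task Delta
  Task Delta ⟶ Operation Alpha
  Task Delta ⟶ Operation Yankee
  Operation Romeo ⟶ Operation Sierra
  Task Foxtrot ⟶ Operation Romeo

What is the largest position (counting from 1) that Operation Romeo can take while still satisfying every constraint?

The operations that are forced after Operation Romeo, directly or by a chain of constraints, are Operation Sierra, Operation Yankee. That's 2 operations.
So at least 2 operations follow Operation Romeo, putting Operation Romeo no later than position 5. That position is achievable by scheduling everything else first.

5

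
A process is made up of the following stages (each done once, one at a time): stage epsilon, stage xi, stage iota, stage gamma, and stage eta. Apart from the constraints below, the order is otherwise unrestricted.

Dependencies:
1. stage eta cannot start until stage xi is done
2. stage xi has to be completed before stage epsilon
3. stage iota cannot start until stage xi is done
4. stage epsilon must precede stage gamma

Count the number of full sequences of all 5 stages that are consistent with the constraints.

Only stage xi has no prerequisites, so it must go first.
Enumerating by repeatedly choosing an available stage (one whose prerequisites are all placed) gives 12 distinct complete orderings.

12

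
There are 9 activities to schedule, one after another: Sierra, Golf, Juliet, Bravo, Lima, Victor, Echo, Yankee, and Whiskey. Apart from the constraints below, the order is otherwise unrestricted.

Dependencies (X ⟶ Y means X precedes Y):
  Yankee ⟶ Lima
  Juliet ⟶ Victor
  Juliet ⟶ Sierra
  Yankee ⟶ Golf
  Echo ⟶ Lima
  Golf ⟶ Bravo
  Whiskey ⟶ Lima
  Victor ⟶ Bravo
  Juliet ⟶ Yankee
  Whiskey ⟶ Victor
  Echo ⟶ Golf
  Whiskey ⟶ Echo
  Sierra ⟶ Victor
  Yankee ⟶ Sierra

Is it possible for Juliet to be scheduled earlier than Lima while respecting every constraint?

Juliet is actually forced before Lima by the constraints, so certainly some valid ordering has Juliet first.

Yes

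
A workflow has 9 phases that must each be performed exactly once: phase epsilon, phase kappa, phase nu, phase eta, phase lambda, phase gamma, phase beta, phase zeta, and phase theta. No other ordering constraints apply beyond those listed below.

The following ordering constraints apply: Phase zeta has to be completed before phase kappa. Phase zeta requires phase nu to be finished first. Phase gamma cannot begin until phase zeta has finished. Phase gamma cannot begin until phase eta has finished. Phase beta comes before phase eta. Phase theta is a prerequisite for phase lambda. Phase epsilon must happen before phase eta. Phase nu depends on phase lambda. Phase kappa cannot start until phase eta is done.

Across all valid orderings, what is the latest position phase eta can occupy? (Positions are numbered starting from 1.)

Following every chain forward from phase eta, the phases that must come later are phase kappa, phase gamma — 2 of them.
With 2 mandatory successors out of 9 phases total, the latest slot for phase eta is 9−2 = 7, and it's reachable by doing all non-successors before phase eta.

7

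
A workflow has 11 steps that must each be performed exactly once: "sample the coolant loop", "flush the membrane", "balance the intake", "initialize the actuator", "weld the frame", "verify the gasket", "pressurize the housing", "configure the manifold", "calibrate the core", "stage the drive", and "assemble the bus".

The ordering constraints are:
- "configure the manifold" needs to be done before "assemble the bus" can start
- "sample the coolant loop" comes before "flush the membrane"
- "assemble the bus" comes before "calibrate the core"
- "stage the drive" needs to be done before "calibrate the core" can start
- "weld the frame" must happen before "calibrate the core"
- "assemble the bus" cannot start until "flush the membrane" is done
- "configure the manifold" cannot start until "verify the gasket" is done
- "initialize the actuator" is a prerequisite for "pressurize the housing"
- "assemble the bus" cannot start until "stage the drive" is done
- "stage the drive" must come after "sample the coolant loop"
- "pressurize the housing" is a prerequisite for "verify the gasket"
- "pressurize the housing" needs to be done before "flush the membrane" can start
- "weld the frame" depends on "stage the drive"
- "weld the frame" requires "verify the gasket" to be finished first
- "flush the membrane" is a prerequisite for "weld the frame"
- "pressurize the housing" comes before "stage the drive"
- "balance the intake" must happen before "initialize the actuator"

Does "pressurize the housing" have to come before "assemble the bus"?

Yes

Tracing the constraints gives a chain: "pressurize the housing" → "flush the membrane" → "assemble the bus".
So "pressurize the housing" must precede "assemble the bus" in any valid ordering.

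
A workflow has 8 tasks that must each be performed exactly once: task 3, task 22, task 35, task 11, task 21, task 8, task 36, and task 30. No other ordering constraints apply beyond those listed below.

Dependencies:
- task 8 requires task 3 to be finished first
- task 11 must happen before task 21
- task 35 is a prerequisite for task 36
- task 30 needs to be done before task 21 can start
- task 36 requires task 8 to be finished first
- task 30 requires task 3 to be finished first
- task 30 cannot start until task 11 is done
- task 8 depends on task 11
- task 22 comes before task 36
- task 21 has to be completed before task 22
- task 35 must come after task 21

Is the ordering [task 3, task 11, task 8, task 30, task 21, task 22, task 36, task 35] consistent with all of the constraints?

The sequence places task 36 ahead of task 35.
But one of the constraints requires task 35 before task 36, so this ordering violates it.

No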